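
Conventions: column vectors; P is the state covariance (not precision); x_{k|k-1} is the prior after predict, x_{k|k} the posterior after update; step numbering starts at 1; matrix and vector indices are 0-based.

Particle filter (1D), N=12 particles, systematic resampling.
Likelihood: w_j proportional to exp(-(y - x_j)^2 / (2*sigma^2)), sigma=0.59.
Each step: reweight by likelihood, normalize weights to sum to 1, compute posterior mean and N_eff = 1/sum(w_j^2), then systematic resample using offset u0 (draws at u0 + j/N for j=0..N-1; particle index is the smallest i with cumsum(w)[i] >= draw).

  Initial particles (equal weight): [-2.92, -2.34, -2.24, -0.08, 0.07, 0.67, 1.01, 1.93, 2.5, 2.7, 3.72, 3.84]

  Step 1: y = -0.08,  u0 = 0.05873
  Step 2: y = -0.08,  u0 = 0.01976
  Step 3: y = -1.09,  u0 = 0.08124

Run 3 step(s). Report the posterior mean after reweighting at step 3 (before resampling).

post_mean = -0.0117

step 1: w=[0.0000, 0.0003, 0.0005, 0.3845, 0.3723, 0.1714, 0.0698, 0.0012, 0.0000, 0.0000, 0.0000, 0.0000]  mean=0.1813  Neff=3.1176  idx=[3, 3, 3, 3, 4, 4, 4, 4, 4, 5, 5, 6]
step 2: w=[0.1009, 0.1009, 0.1009, 0.1009, 0.0977, 0.0977, 0.0977, 0.0977, 0.0977, 0.0450, 0.0450, 0.0183]  mean=0.0806  Neff=10.7802  idx=[0, 1, 1, 2, 3, 4, 5, 6, 6, 7, 8, 9]
step 3: w=[0.1135, 0.1135, 0.1135, 0.1135, 0.1135, 0.0711, 0.0711, 0.0711, 0.0711, 0.0711, 0.0711, 0.0057]  mean=-0.0117  Neff=10.5483  idx=[0, 1, 2, 2, 3, 4, 5, 6, 7, 8, 9, 11]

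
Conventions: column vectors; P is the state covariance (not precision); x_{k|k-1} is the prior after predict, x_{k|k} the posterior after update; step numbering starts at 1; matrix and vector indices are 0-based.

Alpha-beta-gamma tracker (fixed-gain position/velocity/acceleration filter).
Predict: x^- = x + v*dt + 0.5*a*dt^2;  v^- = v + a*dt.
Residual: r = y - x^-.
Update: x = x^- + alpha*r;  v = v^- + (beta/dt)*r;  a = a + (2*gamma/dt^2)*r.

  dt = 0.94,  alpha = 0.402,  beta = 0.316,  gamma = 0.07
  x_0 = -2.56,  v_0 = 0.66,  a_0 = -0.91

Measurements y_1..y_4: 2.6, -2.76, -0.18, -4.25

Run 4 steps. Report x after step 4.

x_post = -2.4058

step 1: x_pred=-2.3416  r=4.9416  x^+=-0.3551  v^+=1.4658  a^+=-0.1270
step 2: x_pred=0.9667  r=-3.7267  x^+=-0.5315  v^+=0.0936  a^+=-0.7175
step 3: x_pred=-0.7604  r=0.5804  x^+=-0.5271  v^+=-0.3857  a^+=-0.6255
step 4: x_pred=-1.1660  r=-3.0840  x^+=-2.4058  v^+=-2.0104  a^+=-1.1142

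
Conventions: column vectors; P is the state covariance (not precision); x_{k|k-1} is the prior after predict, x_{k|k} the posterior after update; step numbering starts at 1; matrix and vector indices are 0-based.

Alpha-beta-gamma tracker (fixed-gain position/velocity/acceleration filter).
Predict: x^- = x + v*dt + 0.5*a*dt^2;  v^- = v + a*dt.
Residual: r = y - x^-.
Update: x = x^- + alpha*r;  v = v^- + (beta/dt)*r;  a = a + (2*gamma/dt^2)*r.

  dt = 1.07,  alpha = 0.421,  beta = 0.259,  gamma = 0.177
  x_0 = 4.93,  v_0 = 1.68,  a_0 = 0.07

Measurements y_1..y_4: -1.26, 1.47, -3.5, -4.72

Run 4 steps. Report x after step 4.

x_post = -8.2255

step 1: x_pred=6.7677  r=-8.0277  x^+=3.3880  v^+=-0.1882  a^+=-2.4121
step 2: x_pred=1.8058  r=-0.3358  x^+=1.6644  v^+=-2.8505  a^+=-2.5160
step 3: x_pred=-2.8259  r=-0.6741  x^+=-3.1097  v^+=-5.7057  a^+=-2.7244
step 4: x_pred=-10.7744  r=6.0544  x^+=-8.2255  v^+=-7.1553  a^+=-0.8524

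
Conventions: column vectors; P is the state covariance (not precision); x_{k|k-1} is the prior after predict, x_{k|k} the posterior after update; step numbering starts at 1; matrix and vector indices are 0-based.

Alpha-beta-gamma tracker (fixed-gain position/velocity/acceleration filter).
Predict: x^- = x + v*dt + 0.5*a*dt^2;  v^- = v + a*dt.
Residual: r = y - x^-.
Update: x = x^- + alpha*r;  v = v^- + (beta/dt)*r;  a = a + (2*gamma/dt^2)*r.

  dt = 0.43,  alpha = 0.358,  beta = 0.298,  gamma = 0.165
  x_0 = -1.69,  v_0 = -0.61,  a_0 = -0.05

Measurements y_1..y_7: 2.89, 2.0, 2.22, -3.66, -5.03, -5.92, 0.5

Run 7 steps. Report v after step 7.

step 1: x_pred=-1.9569  r=4.8469  x^+=-0.2217  v^+=2.7275  a^+=8.6005
step 2: x_pred=1.7462  r=0.2538  x^+=1.8371  v^+=6.6016  a^+=9.0534
step 3: x_pred=5.5128  r=-3.2928  x^+=4.3340  v^+=8.2126  a^+=3.1767
step 4: x_pred=8.1591  r=-11.8191  x^+=3.9278  v^+=1.3877  a^+=-17.9174
step 5: x_pred=2.8681  r=-7.8981  x^+=0.0406  v^+=-11.7903  a^+=-32.0135
step 6: x_pred=-7.9889  r=2.0689  x^+=-7.2482  v^+=-24.1224  a^+=-28.3210
step 7: x_pred=-20.2391  r=20.7391  x^+=-12.8145  v^+=-21.9277  a^+=8.6931

v_post = -21.9277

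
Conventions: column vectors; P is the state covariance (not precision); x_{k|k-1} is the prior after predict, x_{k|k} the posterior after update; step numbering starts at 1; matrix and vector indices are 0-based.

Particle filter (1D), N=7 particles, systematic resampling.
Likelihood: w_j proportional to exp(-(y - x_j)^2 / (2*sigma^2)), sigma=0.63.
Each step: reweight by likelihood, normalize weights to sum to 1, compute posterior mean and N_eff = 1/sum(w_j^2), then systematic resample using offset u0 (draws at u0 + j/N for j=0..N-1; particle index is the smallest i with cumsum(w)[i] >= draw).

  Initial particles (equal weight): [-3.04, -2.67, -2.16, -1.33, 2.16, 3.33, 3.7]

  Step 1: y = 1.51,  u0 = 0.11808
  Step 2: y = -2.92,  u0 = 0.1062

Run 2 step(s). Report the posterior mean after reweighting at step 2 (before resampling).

step 1: w=[0.0000, 0.0000, 0.0000, 0.0001, 0.9705, 0.0255, 0.0039]  mean=2.1956  Neff=1.0609  idx=[4, 4, 4, 4, 4, 4, 5]
step 2: w=[0.1667, 0.1667, 0.1667, 0.1667, 0.1667, 0.1667, 0.0000]  mean=2.1600  Neff=6.0000  idx=[0, 1, 2, 3, 4, 4, 5]

post_mean = 2.1600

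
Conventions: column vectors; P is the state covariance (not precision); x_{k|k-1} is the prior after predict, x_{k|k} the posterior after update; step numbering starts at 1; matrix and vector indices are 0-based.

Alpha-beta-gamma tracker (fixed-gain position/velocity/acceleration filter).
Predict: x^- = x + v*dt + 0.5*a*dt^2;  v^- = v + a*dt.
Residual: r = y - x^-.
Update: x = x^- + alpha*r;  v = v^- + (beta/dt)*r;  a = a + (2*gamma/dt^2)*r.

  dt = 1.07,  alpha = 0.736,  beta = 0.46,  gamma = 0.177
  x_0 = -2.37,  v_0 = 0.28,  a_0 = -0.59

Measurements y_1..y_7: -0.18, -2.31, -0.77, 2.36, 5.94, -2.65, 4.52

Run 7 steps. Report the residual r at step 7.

resid = 4.9118

step 1: x_pred=-2.4081  r=2.2281  x^+=-0.7682  v^+=0.6066  a^+=0.0989
step 2: x_pred=-0.0625  r=-2.2475  x^+=-1.7167  v^+=-0.2537  a^+=-0.5960
step 3: x_pred=-2.3293  r=1.5593  x^+=-1.1817  v^+=-0.2211  a^+=-0.1138
step 4: x_pred=-1.4834  r=3.8434  x^+=1.3454  v^+=1.3094  a^+=1.0745
step 5: x_pred=3.3616  r=2.5784  x^+=5.2593  v^+=3.5677  a^+=1.8718
step 6: x_pred=10.1482  r=-12.7982  x^+=0.7287  v^+=0.0684  a^+=-2.0854
step 7: x_pred=-0.3918  r=4.9118  x^+=3.2233  v^+=-0.0513  a^+=-0.5667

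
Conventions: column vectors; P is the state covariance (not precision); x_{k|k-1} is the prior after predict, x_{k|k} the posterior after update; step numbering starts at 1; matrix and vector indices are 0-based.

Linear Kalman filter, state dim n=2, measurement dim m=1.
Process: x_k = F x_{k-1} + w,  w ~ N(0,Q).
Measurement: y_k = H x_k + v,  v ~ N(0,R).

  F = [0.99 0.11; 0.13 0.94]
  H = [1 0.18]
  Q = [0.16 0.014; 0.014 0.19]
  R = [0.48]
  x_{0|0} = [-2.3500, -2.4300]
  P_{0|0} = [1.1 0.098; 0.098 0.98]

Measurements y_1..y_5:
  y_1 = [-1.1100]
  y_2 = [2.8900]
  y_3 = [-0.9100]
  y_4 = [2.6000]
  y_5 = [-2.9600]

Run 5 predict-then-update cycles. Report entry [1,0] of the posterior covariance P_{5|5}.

P_post[1,0] = -0.0027

step 1: x^-=[-2.5938, -2.5897]  P^-=[1.2713 0.3495; 0.3495 1.0985]  S=[1.9127]  K=[0.6976; 0.2861]  nu=[1.9499]  x^+=[-1.2336, -2.0318]  P^+=[0.3406 -0.0322; -0.0322 0.9419]
step 2: x^-=[-1.4448, -2.0703]  P^-=[0.4982 0.1248; 0.1248 1.0202]  S=[1.0562]  K=[0.4930; 0.2920]  nu=[4.7074]  x^+=[0.8759, -0.6957]  P^+=[0.2415 -0.0273; -0.0273 0.9301]
step 3: x^-=[0.7906, -0.5401]  P^-=[0.4020 0.1155; 0.1155 1.0093]  S=[0.9563]  K=[0.4421; 0.3107]  nu=[-1.6034]  x^+=[0.0817, -1.0383]  P^+=[0.2151 -0.0159; -0.0159 0.9169]
step 4: x^-=[-0.0334, -0.9654]  P^-=[0.3784 0.1215; 0.1215 0.9999]  S=[0.9346]  K=[0.4283; 0.3226]  nu=[2.8071]  x^+=[1.1690, -0.0599]  P^+=[0.2070 -0.0077; -0.0077 0.9027]
step 5: x^-=[1.1508, 0.0957]  P^-=[0.3721 0.1267; 0.1267 0.9892]  S=[0.9298]  K=[0.4247; 0.3278]  nu=[-4.1280]  x^+=[-0.6026, -1.2576]  P^+=[0.2044 -0.0027; -0.0027 0.8893]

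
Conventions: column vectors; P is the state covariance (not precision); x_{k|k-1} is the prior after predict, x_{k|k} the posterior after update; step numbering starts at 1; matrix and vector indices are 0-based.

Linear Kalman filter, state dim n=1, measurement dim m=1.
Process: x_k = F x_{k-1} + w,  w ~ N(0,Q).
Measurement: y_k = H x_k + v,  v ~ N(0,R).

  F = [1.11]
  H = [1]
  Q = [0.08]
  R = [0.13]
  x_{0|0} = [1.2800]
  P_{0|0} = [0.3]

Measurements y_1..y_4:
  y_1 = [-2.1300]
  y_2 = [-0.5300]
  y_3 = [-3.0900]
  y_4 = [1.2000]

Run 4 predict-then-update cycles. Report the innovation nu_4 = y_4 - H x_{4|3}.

innov = [3.6497]

step 1: x^-=[1.4208]  P^-=[0.4496]  S=[0.5796]  K=[0.7757]  nu=[-3.5508]  x^+=[-1.3336]  P^+=[0.1008]
step 2: x^-=[-1.4803]  P^-=[0.2042]  S=[0.3342]  K=[0.6111]  nu=[0.9503]  x^+=[-0.8996]  P^+=[0.0794]
step 3: x^-=[-0.9986]  P^-=[0.1779]  S=[0.3079]  K=[0.5778]  nu=[-2.0914]  x^+=[-2.2069]  P^+=[0.0751]
step 4: x^-=[-2.4497]  P^-=[0.1725]  S=[0.3025]  K=[0.5703]  nu=[3.6497]  x^+=[-0.3682]  P^+=[0.0741]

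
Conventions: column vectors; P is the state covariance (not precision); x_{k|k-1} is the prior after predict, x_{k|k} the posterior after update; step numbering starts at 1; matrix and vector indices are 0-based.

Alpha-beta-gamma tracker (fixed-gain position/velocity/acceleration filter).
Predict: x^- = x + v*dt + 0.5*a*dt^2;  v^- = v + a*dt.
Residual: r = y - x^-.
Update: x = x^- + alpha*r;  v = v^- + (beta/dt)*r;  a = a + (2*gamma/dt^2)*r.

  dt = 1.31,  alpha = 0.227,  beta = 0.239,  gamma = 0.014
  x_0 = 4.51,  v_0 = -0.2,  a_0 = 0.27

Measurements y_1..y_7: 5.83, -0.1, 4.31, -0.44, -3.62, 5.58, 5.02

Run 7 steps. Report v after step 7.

step 1: x_pred=4.4797  r=1.3503  x^+=4.7862  v^+=0.4001  a^+=0.2920
step 2: x_pred=5.5609  r=-5.6609  x^+=4.2758  v^+=-0.2502  a^+=0.1997
step 3: x_pred=4.1195  r=0.1905  x^+=4.1627  v^+=0.0462  a^+=0.2028
step 4: x_pred=4.3972  r=-4.8372  x^+=3.2991  v^+=-0.5707  a^+=0.1239
step 5: x_pred=2.6578  r=-6.2778  x^+=1.2327  v^+=-1.5538  a^+=0.0214
step 6: x_pred=-0.7843  r=6.3643  x^+=0.6604  v^+=-0.3646  a^+=0.1253
step 7: x_pred=0.2902  r=4.7298  x^+=1.3639  v^+=0.6624  a^+=0.2024

v_post = 0.6624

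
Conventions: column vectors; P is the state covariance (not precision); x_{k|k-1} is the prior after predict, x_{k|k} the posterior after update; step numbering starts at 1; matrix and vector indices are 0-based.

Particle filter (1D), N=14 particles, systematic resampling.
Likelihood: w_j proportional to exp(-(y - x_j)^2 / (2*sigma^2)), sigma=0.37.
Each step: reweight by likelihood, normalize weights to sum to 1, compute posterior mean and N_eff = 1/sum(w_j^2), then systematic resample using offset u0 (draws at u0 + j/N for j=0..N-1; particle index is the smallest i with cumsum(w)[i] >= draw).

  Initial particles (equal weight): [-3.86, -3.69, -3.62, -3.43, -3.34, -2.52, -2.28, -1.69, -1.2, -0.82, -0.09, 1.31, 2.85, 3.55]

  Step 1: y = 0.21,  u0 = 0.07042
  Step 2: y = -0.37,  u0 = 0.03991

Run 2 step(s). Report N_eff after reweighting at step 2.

step 1: w=[0.0000, 0.0000, 0.0000, 0.0000, 0.0000, 0.0000, 0.0000, 0.0000, 0.0009, 0.0276, 0.9555, 0.0160, 0.0000, 0.0000]  mean=-0.0888  Neff=1.0940  idx=[10, 10, 10, 10, 10, 10, 10, 10, 10, 10, 10, 10, 10, 11]
step 2: w=[0.0769, 0.0769, 0.0769, 0.0769, 0.0769, 0.0769, 0.0769, 0.0769, 0.0769, 0.0769, 0.0769, 0.0769, 0.0769, 0.0000]  mean=-0.0900  Neff=13.0001  idx=[0, 1, 2, 3, 4, 5, 6, 7, 7, 8, 9, 10, 11, 12]

N_eff = 13.0001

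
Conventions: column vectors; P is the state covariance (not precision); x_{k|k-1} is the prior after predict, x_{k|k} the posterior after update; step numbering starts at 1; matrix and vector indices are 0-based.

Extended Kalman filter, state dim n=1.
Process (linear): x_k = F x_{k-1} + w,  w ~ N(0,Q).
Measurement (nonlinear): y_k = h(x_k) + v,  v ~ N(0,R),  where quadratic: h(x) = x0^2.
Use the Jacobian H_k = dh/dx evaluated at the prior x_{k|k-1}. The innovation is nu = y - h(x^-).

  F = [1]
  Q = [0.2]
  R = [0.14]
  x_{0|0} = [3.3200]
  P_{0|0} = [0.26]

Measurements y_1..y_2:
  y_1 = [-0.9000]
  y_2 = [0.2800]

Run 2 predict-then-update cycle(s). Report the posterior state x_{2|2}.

x_post = [0.9055]

step 1: x^-=[3.3200]  P^-=[0.4600]  H_jac=[6.6400]  S=[20.4212]  K=[0.1496]  nu=[-11.9224]  x^+=[1.5368]  P^+=[0.0032]
step 2: x^-=[1.5368]  P^-=[0.2032]  H_jac=[3.0735]  S=[2.0591]  K=[0.3032]  nu=[-2.0817]  x^+=[0.9055]  P^+=[0.0138]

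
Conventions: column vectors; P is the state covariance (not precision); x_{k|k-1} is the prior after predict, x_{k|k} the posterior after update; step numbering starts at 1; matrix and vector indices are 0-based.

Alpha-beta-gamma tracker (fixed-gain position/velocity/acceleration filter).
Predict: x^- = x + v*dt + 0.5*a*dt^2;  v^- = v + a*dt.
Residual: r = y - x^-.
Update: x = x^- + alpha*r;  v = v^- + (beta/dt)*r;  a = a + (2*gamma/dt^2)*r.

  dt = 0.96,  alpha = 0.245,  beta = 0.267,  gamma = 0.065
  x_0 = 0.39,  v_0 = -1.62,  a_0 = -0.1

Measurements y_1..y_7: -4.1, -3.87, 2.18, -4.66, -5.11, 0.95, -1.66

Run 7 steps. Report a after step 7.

step 1: x_pred=-1.2113  r=-2.8887  x^+=-1.9190  v^+=-2.5194  a^+=-0.5075
step 2: x_pred=-4.5715  r=0.7015  x^+=-4.3996  v^+=-2.8115  a^+=-0.4085
step 3: x_pred=-7.2869  r=9.4669  x^+=-4.9675  v^+=-0.5707  a^+=0.9269
step 4: x_pred=-5.0883  r=0.4283  x^+=-4.9834  v^+=0.4382  a^+=0.9873
step 5: x_pred=-4.1077  r=-1.0023  x^+=-4.3533  v^+=1.1073  a^+=0.8459
step 6: x_pred=-2.9005  r=3.8505  x^+=-1.9571  v^+=2.9903  a^+=1.3891
step 7: x_pred=1.5536  r=-3.2136  x^+=0.7662  v^+=3.4300  a^+=0.9358

a_post = 0.9358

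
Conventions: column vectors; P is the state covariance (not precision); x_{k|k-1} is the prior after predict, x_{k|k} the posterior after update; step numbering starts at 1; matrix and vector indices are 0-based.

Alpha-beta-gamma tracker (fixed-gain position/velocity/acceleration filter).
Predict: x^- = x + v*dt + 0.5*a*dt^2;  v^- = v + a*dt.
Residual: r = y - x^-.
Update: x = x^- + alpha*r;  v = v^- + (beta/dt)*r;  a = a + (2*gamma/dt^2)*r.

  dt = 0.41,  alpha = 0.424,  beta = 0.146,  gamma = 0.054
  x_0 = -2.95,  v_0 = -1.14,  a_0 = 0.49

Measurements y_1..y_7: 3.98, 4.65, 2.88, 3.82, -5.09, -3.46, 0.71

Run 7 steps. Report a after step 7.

a_post = -11.0915

step 1: x_pred=-3.3762  r=7.3562  x^+=-0.2572  v^+=1.6804  a^+=5.2162
step 2: x_pred=0.8702  r=3.7798  x^+=2.4728  v^+=5.1650  a^+=7.6446
step 3: x_pred=5.2330  r=-2.3530  x^+=4.2354  v^+=7.4614  a^+=6.1328
step 4: x_pred=7.8100  r=-3.9900  x^+=6.1182  v^+=8.5550  a^+=3.5694
step 5: x_pred=9.9258  r=-15.0158  x^+=3.5591  v^+=4.6714  a^+=-6.0779
step 6: x_pred=4.9635  r=-8.4235  x^+=1.3920  v^+=-0.8202  a^+=-11.4898
step 7: x_pred=0.0900  r=0.6200  x^+=0.3529  v^+=-5.3102  a^+=-11.0915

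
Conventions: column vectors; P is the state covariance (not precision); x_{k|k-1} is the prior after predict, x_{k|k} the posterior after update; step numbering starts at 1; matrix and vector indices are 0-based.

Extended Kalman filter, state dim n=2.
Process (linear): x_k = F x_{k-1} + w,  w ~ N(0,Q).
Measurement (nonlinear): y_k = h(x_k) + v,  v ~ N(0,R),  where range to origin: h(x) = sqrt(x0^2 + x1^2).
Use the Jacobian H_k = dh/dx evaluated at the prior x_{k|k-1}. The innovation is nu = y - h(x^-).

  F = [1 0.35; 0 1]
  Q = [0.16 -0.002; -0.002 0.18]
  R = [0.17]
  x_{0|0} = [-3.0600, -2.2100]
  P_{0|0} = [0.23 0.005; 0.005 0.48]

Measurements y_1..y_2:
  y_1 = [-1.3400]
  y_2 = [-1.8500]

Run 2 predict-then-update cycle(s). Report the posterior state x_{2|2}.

step 1: x^-=[-3.8335, -2.2100]  P^-=[0.4523 0.1710; 0.1710 0.6600]  H_jac=[-0.8663 -0.4994]  S=[0.8221]  K=[-0.5805; -0.5812]  nu=[-5.7649]  x^+=[-0.4868, 1.1404]  P^+=[0.1752 -0.1064; -0.1064 0.3823]
step 2: x^-=[-0.0876, 1.1404]  P^-=[0.3076 0.0254; 0.0254 0.5623]  H_jac=[-0.0766 0.9971]  S=[0.7269]  K=[0.0025; 0.7686]  nu=[-2.9938]  x^+=[-0.0951, -1.1606]  P^+=[0.3076 0.0241; 0.0241 0.1329]

x_post = [-0.0951, -1.1606]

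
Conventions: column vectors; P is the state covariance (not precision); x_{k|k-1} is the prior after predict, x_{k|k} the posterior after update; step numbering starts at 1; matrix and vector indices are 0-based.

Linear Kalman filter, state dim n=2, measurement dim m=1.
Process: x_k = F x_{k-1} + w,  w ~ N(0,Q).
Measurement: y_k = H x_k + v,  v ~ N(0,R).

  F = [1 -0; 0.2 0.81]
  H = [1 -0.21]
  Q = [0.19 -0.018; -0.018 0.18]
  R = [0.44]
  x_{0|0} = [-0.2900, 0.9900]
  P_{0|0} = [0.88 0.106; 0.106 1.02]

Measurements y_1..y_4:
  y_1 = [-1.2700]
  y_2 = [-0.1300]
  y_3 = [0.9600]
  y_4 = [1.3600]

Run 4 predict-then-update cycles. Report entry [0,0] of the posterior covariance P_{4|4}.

P_post[0,0] = 0.2495

step 1: x^-=[-0.2900, 0.7439]  P^-=[1.0700 0.2439; 0.2439 0.9188]  S=[1.4481]  K=[0.7035; 0.0352]  nu=[-0.8238]  x^+=[-0.8696, 0.7149]  P^+=[0.3532 0.2080; 0.2080 0.9170]
step 2: x^-=[-0.8696, 0.4052]  P^-=[0.5432 0.2212; 0.2212 0.8632]  S=[0.9284]  K=[0.5351; 0.0430]  nu=[0.8246]  x^+=[-0.4283, 0.4406]  P^+=[0.2774 0.1998; 0.1998 0.8614]
step 3: x^-=[-0.4283, 0.2712]  P^-=[0.4674 0.1993; 0.1993 0.8210]  S=[0.8599]  K=[0.4949; 0.0313]  nu=[1.4453]  x^+=[0.2869, 0.3165]  P^+=[0.2568 0.1860; 0.1860 0.8202]
step 4: x^-=[0.2869, 0.3137]  P^-=[0.4468 0.1840; 0.1840 0.7887]  S=[0.8443]  K=[0.4834; 0.0218]  nu=[1.1389]  x^+=[0.8375, 0.3386]  P^+=[0.2495 0.1751; 0.1751 0.7883]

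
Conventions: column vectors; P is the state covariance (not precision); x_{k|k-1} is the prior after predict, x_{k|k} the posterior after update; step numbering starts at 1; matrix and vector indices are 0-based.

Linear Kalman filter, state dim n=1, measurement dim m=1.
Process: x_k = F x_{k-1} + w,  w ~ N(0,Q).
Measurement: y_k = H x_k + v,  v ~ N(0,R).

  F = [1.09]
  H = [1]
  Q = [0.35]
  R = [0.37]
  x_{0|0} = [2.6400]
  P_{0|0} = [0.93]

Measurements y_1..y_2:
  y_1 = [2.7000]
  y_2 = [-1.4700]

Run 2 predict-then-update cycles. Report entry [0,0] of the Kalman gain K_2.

step 1: x^-=[2.8776]  P^-=[1.4549]  S=[1.8249]  K=[0.7973]  nu=[-0.1776]  x^+=[2.7360]  P^+=[0.2950]
step 2: x^-=[2.9822]  P^-=[0.7005]  S=[1.0705]  K=[0.6544]  nu=[-4.4522]  x^+=[0.0689]  P^+=[0.2421]

K[0,0] = 0.6544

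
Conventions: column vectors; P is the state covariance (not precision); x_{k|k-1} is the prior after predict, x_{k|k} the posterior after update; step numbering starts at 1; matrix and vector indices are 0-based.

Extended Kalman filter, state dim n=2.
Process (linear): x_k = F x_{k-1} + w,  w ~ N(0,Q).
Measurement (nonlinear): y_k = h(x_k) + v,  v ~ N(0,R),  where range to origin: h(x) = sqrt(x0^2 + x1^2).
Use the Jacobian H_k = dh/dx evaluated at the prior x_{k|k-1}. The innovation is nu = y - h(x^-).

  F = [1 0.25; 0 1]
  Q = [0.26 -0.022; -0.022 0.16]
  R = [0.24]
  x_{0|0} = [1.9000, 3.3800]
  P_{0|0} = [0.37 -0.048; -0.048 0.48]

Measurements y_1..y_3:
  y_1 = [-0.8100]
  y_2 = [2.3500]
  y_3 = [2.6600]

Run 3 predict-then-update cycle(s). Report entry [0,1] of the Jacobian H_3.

H_jac[0,1] = 0.6057

step 1: x^-=[2.7450, 3.3800]  P^-=[0.6360 0.0500; 0.0500 0.6400]  H_jac=[0.6304 0.7763]  S=[0.9273]  K=[0.4742; 0.5697]  nu=[-5.1642]  x^+=[0.2961, 0.4379]  P^+=[0.4275 -0.2005; -0.2005 0.3390]
step 2: x^-=[0.4055, 0.4379]  P^-=[0.6084 -0.1378; -0.1378 0.4990]  H_jac=[0.6795 0.7337]  S=[0.6521]  K=[0.4789; 0.4178]  nu=[1.7532]  x^+=[1.2451, 1.1704]  P^+=[0.4588 -0.2683; -0.2683 0.3851]
step 3: x^-=[1.5377, 1.1704]  P^-=[0.6088 -0.1940; -0.1940 0.5451]  H_jac=[0.7957 0.6057]  S=[0.6384]  K=[0.5747; 0.2754]  nu=[0.7275]  x^+=[1.9558, 1.3708]  P^+=[0.3979 -0.2950; -0.2950 0.4967]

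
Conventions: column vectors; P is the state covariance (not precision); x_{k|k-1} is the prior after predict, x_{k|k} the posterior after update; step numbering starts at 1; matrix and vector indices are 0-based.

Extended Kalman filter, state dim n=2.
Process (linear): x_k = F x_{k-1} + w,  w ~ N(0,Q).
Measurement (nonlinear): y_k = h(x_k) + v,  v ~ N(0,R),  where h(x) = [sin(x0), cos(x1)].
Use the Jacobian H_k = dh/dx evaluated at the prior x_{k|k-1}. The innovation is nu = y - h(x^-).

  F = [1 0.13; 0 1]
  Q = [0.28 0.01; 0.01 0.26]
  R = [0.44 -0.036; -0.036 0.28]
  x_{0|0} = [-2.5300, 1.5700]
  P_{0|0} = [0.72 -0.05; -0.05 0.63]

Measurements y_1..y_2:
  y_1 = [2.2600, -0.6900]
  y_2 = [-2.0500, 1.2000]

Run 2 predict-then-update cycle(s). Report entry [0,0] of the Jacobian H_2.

step 1: x^-=[-2.3259, 1.5700]  P^-=[0.9976 0.0419; 0.0419 0.8900]  H_jac=[-0.6854 0.0000; 0.0000 -1.0000]  S=[0.9086 -0.0073; -0.0073 1.1700]  K=[-0.7528 -0.0405; -0.0377 -0.7609]  nu=[2.9882, -0.6908]  x^+=[-4.5476, 1.9830]  P^+=[0.4812 -0.0158; -0.0158 0.2117]
step 2: x^-=[-4.2898, 1.9830]  P^-=[0.7607 0.0218; 0.0218 0.4717]  H_jac=[-0.4101 0.0000; 0.0000 -0.9163]  S=[0.5680 -0.0278; -0.0278 0.6760]  K=[-0.5519 -0.0522; -0.0471 -0.6413]  nu=[-2.9620, 1.6006]  x^+=[-2.7387, 1.0961]  P^+=[0.5875 -0.0057; -0.0057 0.1941]

H_jac[0,0] = -0.4101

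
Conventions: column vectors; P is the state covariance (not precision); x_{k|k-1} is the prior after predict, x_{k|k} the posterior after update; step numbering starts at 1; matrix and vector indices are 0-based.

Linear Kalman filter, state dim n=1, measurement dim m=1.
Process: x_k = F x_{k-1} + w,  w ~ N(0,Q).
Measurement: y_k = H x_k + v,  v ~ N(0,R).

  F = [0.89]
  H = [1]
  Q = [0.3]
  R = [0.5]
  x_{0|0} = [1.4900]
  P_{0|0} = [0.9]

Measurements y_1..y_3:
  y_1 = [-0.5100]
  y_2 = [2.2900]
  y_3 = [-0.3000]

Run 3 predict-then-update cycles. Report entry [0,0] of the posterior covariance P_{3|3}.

P_post[0,0] = 0.2525

step 1: x^-=[1.3261]  P^-=[1.0129]  S=[1.5129]  K=[0.6695]  nu=[-1.8361]  x^+=[0.0968]  P^+=[0.3348]
step 2: x^-=[0.0862]  P^-=[0.5652]  S=[1.0652]  K=[0.5306]  nu=[2.2038]  x^+=[1.2555]  P^+=[0.2653]
step 3: x^-=[1.1174]  P^-=[0.5101]  S=[1.0101]  K=[0.5050]  nu=[-1.4174]  x^+=[0.4016]  P^+=[0.2525]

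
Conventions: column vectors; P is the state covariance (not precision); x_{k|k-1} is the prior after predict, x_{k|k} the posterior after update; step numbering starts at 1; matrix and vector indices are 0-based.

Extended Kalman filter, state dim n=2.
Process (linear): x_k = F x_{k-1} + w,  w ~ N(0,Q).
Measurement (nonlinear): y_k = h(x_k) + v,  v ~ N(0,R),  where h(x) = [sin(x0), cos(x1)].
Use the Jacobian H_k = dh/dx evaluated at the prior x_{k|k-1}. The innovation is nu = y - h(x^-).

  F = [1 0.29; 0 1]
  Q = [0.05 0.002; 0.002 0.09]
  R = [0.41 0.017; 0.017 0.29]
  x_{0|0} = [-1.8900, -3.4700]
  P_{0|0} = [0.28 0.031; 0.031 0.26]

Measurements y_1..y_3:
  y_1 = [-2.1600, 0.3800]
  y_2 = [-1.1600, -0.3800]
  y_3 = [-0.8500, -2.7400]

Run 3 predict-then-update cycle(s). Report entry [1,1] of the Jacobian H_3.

step 1: x^-=[-2.8963, -3.4700]  P^-=[0.3698 0.1084; 0.1084 0.3500]  H_jac=[-0.9701 0.0000; 0.0000 -0.3225]  S=[0.7580 0.0509; 0.0509 0.3264]  K=[-0.4710 -0.0336; -0.1167 -0.3276]  nu=[-1.9172, 1.3266]  x^+=[-2.0379, -3.6809]  P^+=[0.1997 0.0551; 0.0551 0.3007]
step 2: x^-=[-3.1053, -3.6809]  P^-=[0.3069 0.1443; 0.1443 0.3907]  H_jac=[-0.9993 0.0000; 0.0000 -0.5135]  S=[0.7165 0.0910; 0.0910 0.3930]  K=[-0.4164 -0.0921; -0.1405 -0.4780]  nu=[-1.1237, 0.4781]  x^+=[-2.6815, -3.7515]  P^+=[0.1724 0.0658; 0.0658 0.2746]
step 3: x^-=[-3.7694, -3.7515]  P^-=[0.2836 0.1474; 0.1474 0.3646]  H_jac=[-0.8093 0.0000; 0.0000 -0.5728]  S=[0.5958 0.0853; 0.0853 0.4096]  K=[-0.3667 -0.1297; -0.1311 -0.4825]  nu=[-1.4374, -1.9203]  x^+=[-2.9932, -2.6365]  P^+=[0.1885 0.0766; 0.0766 0.2482]

H_jac[1,1] = -0.5728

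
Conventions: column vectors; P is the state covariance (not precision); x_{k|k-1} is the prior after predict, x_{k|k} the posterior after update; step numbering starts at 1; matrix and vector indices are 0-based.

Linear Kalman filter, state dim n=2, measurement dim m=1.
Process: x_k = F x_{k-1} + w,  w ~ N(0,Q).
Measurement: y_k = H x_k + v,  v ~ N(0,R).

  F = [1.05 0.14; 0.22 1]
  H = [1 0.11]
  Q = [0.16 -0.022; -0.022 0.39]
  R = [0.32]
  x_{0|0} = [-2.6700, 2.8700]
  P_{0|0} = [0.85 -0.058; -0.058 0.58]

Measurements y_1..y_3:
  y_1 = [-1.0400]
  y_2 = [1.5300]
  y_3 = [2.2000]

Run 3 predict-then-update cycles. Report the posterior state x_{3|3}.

x_post = [1.2652, 3.6369]

step 1: x^-=[-2.4017, 2.2826]  P^-=[1.0914 0.1929; 0.1929 0.9856]  S=[1.4658]  K=[0.7591; 0.2055]  nu=[1.1106]  x^+=[-1.5587, 2.5109]  P^+=[0.2468 -0.0358; -0.0358 0.9237]
step 2: x^-=[-1.2851, 2.1680]  P^-=[0.4397 0.1256; 0.1256 1.3099]  S=[0.8032]  K=[0.5647; 0.3358]  nu=[2.5766]  x^+=[0.1698, 3.0331]  P^+=[0.1836 -0.0267; -0.0267 1.2193]
step 3: x^-=[0.6030, 3.0705]  P^-=[0.3785 0.1623; 0.1623 1.6065]  S=[0.7536]  K=[0.5259; 0.4498]  nu=[1.2593]  x^+=[1.2652, 3.6369]  P^+=[0.1701 -0.0160; -0.0160 1.4540]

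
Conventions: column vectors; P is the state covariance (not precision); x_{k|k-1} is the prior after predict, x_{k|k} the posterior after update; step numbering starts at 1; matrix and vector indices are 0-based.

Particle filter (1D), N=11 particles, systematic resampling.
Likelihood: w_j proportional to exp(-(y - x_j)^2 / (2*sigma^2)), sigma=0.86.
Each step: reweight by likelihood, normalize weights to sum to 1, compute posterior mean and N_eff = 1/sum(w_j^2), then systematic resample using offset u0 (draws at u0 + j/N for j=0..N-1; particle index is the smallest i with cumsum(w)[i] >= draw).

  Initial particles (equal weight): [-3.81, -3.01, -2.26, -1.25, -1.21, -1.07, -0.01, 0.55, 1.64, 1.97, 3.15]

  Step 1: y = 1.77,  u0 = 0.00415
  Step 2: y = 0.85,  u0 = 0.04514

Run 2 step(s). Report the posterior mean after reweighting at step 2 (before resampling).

step 1: w=[0.0000, 0.0000, 0.0000, 0.0008, 0.0009, 0.0016, 0.0430, 0.1339, 0.3622, 0.3566, 0.1011]  mean=1.6843  Neff=3.4686  idx=[6, 7, 8, 8, 8, 8, 9, 9, 9, 9, 10]
step 2: w=[0.1026, 0.1592, 0.1109, 0.1109, 0.1109, 0.1109, 0.0724, 0.0724, 0.0724, 0.0724, 0.0047]  mean=1.4000  Neff=9.4251  idx=[0, 1, 1, 2, 3, 4, 4, 5, 6, 8, 9]

post_mean = 1.4000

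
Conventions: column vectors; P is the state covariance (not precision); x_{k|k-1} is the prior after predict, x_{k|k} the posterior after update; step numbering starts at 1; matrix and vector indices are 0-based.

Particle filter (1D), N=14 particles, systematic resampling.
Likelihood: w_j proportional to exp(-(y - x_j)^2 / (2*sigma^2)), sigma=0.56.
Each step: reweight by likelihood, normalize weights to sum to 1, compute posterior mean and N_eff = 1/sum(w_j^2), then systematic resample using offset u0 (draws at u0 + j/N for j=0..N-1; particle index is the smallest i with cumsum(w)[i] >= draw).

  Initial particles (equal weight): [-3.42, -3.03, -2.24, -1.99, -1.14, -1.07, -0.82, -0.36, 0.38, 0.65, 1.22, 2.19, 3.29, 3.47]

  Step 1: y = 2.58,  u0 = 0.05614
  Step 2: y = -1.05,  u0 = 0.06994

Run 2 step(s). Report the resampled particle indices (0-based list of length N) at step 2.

resampled_idx = [0, 0, 1, 1, 2, 2, 3, 3, 4, 4, 5, 5, 6, 6]

step 1: w=[0.0000, 0.0000, 0.0000, 0.0000, 0.0000, 0.0000, 0.0000, 0.0000, 0.0003, 0.0017, 0.0334, 0.4996, 0.2850, 0.1801]  mean=2.6986  Neff=2.7445  idx=[11, 11, 11, 11, 11, 11, 11, 12, 12, 12, 12, 13, 13, 13]
step 2: w=[0.1429, 0.1429, 0.1429, 0.1429, 0.1429, 0.1429, 0.1429, 0.0000, 0.0000, 0.0000, 0.0000, 0.0000, 0.0000, 0.0000]  mean=2.1900  Neff=7.0000  idx=[0, 0, 1, 1, 2, 2, 3, 3, 4, 4, 5, 5, 6, 6]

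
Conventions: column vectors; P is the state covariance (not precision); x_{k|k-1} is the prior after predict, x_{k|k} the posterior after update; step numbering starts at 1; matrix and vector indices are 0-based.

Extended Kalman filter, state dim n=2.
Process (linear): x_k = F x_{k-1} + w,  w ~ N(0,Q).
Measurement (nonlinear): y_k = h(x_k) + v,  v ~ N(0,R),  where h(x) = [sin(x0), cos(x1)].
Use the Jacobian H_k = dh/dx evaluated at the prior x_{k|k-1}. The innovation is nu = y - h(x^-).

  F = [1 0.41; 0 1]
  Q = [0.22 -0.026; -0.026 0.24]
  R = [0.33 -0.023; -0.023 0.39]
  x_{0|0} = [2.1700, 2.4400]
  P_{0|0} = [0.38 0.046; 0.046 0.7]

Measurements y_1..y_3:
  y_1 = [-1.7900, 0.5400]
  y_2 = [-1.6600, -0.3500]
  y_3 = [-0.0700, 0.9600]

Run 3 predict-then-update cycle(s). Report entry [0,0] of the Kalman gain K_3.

K[0,0] = 0.7610

step 1: x^-=[3.1704, 2.4400]  P^-=[0.7554 0.3070; 0.3070 0.9400]  H_jac=[-0.9996 0.0000; 0.0000 -0.6454]  S=[1.0848 0.1751; 0.1751 0.7816]  K=[-0.6797 -0.1013; -0.1635 -0.7396]  nu=[-1.7612, 1.3038]  x^+=[4.2355, 1.7637]  P^+=[0.2221 0.0370; 0.0370 0.4411]
step 2: x^-=[4.9586, 1.7637]  P^-=[0.5465 0.1918; 0.1918 0.6811]  H_jac=[0.2437 0.0000; 0.0000 -0.9815]  S=[0.3625 -0.0689; -0.0689 1.0461]  K=[0.3375 -0.1577; 0.0076 -0.6385]  nu=[-0.6902, -0.1583]  x^+=[4.7506, 1.8595]  P^+=[0.4719 0.0706; 0.0706 0.2539]
step 3: x^-=[5.5130, 1.8595]  P^-=[0.7924 0.1487; 0.1487 0.4939]  H_jac=[0.7178 0.0000; 0.0000 -0.9586]  S=[0.7383 -0.1253; -0.1253 0.8439]  K=[0.7610 -0.0559; 0.0506 -0.5535]  nu=[0.6263, 1.2447]  x^+=[5.9200, 1.2022]  P^+=[0.3516 0.0410; 0.0410 0.2264]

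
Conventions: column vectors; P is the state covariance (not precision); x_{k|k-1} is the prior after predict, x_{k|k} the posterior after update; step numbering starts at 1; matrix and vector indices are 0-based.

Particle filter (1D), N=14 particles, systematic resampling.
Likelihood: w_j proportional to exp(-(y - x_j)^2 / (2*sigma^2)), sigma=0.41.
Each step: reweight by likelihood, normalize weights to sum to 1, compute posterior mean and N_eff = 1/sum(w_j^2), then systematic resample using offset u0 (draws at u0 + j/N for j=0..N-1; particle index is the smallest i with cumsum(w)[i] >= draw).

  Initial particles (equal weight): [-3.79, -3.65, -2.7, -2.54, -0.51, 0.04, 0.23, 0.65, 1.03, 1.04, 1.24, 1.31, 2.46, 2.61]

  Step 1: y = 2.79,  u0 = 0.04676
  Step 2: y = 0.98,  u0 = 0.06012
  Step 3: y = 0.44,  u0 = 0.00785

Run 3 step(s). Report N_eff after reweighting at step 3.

N_eff = 11.1655

step 1: w=[0.0000, 0.0000, 0.0000, 0.0000, 0.0000, 0.0000, 0.0000, 0.0000, 0.0001, 0.0001, 0.0005, 0.0009, 0.4427, 0.5558]  mean=2.5416  Neff=1.9807  idx=[12, 12, 12, 12, 12, 12, 13, 13, 13, 13, 13, 13, 13, 13]
step 2: w=[0.1250, 0.1250, 0.1250, 0.1250, 0.1250, 0.1250, 0.0312, 0.0312, 0.0312, 0.0312, 0.0312, 0.0312, 0.0312, 0.0312]  mean=2.4975  Neff=9.8418  idx=[0, 1, 1, 2, 2, 3, 3, 4, 5, 5, 6, 9, 11, 13]
step 3: w=[0.0942, 0.0942, 0.0942, 0.0942, 0.0942, 0.0942, 0.0942, 0.0942, 0.0942, 0.0942, 0.0145, 0.0145, 0.0145, 0.0145]  mean=2.4687  Neff=11.1655  idx=[0, 0, 1, 2, 3, 3, 4, 5, 6, 6, 7, 8, 9, 9]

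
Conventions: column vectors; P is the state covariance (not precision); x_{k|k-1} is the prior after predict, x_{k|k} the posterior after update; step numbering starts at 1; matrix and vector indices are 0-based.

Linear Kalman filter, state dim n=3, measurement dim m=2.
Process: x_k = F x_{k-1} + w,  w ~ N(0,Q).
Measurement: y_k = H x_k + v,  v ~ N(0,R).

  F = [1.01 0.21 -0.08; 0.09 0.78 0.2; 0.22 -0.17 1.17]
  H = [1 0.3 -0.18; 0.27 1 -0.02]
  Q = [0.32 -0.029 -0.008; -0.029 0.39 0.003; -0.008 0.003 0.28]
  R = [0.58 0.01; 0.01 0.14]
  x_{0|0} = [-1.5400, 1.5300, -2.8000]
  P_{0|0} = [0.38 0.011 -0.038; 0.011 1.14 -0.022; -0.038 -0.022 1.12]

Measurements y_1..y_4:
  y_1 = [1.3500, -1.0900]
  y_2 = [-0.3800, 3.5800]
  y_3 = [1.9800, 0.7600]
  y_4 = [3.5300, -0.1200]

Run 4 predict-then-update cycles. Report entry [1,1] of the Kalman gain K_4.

step 1: x^-=[-1.0101, 0.4948, -3.8749]  P^-=[0.7766 0.1763 -0.1204; 0.1763 1.1248 0.0982; -0.1204 0.0982 1.8529]  S=[1.6564 0.7443; 0.7443 1.4147]  K=[0.5114 0.0054; -0.0947 0.8771; -0.3475 0.2031]  nu=[1.5142, -1.3896]  x^+=[-0.2433, -0.8675, -4.6833]  P^+=[0.3392 -0.0838 0.0965; -0.0838 0.1451 0.0329; 0.0965 0.0329 1.6996]
step 2: x^-=[-0.0532, -1.6352, -5.3855]  P^-=[0.6310 -0.0510 0.0345; -0.0510 0.5510 0.4184; 0.0345 0.4184 2.6700]  S=[1.2589 0.2199; 0.2199 0.6934]  K=[0.4809 0.0186; -0.1083 0.7970; -0.3694 0.6570]  nu=[-0.8056, 5.1218]  x^+=[-0.3455, 2.5344, -1.7230]  P^+=[0.3357 -0.0796 0.1817; -0.0796 0.1337 0.0853; 0.1817 0.0853 2.3057]
step 3: x^-=[0.3211, 1.6011, -2.5228]  P^-=[0.6171 -0.0440 0.0897; -0.0440 0.5883 0.6211; 0.0897 0.6211 3.5219]  S=[1.2384 0.1965; 0.1965 0.7251]  K=[0.4683 0.0397; -0.1115 0.8080; -0.4335 0.9103]  nu=[0.7244, -0.9783]  x^+=[0.6216, 0.7298, -3.7274]  P^+=[0.3371 -0.0761 0.2345; -0.0761 0.1349 0.1167; 0.2345 0.1167 2.8434]
step 4: x^-=[1.0792, -0.1202, -4.3483]  P^-=[0.6139 -0.0398 0.1087; -0.0398 0.6227 0.7828; 0.1087 0.7828 4.2726]  S=[1.2408 0.1818; 0.1818 0.7552]  K=[0.4616 0.0527; -0.1149 0.8173; -0.5017 1.0831]  nu=[1.7041, -0.3781]  x^+=[1.8460, -0.6250, -5.6128]  P^+=[0.3385 -0.0741 0.2668; -0.0741 0.1361 0.1400; 0.2668 0.1400 3.2721]

K[1,1] = 0.8173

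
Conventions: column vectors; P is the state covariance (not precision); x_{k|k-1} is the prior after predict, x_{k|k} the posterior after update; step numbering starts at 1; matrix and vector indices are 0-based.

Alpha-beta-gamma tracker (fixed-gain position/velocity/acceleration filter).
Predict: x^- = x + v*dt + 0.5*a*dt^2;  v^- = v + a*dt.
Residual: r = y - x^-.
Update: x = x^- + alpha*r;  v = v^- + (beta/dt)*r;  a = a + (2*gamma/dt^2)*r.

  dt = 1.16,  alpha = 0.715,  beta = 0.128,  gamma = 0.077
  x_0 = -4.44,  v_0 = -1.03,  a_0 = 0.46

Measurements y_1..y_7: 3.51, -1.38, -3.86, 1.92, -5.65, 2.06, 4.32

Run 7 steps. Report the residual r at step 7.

step 1: x_pred=-5.3253  r=8.8353  x^+=0.9919  v^+=0.4785  a^+=1.4712
step 2: x_pred=2.5368  r=-3.9168  x^+=-0.2637  v^+=1.7529  a^+=1.0229
step 3: x_pred=2.4579  r=-6.3179  x^+=-2.0594  v^+=2.2423  a^+=0.2998
step 4: x_pred=0.7434  r=1.1766  x^+=1.5847  v^+=2.7200  a^+=0.4345
step 5: x_pred=5.0322  r=-10.6822  x^+=-2.6056  v^+=2.0453  a^+=-0.7880
step 6: x_pred=-0.7633  r=2.8233  x^+=1.2554  v^+=1.4427  a^+=-0.4649
step 7: x_pred=2.6161  r=1.7039  x^+=3.8344  v^+=1.0914  a^+=-0.2699

resid = 1.7039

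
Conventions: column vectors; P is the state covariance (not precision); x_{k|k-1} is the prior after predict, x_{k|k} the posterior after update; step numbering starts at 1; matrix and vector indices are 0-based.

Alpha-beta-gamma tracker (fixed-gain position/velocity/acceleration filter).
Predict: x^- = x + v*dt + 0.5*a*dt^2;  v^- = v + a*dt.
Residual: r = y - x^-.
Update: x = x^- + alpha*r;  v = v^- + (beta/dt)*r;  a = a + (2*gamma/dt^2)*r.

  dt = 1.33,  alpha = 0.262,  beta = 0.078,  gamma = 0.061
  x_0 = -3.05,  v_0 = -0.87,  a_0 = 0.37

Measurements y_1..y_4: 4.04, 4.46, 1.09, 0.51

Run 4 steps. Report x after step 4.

step 1: x_pred=-3.8799  r=7.9199  x^+=-1.8049  v^+=0.0866  a^+=0.9162
step 2: x_pred=-0.8794  r=5.3394  x^+=0.5196  v^+=1.6183  a^+=1.2845
step 3: x_pred=3.8079  r=-2.7179  x^+=3.0958  v^+=3.1673  a^+=1.0970
step 4: x_pred=8.2785  r=-7.7685  x^+=6.2432  v^+=4.1707  a^+=0.5612

x_post = 6.2432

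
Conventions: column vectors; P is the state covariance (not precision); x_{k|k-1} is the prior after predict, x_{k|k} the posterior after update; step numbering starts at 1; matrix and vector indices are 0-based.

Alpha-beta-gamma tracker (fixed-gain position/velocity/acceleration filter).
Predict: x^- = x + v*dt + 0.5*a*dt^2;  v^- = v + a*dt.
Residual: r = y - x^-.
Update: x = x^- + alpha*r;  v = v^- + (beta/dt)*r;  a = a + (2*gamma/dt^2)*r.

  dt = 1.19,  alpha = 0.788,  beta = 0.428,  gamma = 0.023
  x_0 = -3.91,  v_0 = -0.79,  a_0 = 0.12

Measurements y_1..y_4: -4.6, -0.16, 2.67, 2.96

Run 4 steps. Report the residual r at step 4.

resid = -2.4713

step 1: x_pred=-4.7651  r=0.1651  x^+=-4.6350  v^+=-0.5878  a^+=0.1254
step 2: x_pred=-5.2457  r=5.0857  x^+=-1.2382  v^+=1.3905  a^+=0.2906
step 3: x_pred=0.6223  r=2.0477  x^+=2.2359  v^+=2.4728  a^+=0.3571
step 4: x_pred=5.4313  r=-2.4713  x^+=3.4839  v^+=2.0089  a^+=0.2768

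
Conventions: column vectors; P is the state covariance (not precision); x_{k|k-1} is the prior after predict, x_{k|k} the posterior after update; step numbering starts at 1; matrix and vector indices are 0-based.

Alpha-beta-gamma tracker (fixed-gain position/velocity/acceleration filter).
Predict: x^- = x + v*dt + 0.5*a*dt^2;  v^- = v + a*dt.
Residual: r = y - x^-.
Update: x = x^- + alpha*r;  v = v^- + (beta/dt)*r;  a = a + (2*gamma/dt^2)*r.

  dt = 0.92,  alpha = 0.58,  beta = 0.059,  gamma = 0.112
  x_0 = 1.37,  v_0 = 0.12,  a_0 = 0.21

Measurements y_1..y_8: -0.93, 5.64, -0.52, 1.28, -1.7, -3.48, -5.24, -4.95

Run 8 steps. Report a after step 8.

step 1: x_pred=1.5693  r=-2.4993  x^+=0.1197  v^+=0.1529  a^+=-0.4514
step 2: x_pred=0.0693  r=5.5707  x^+=3.3003  v^+=0.0949  a^+=1.0228
step 3: x_pred=3.8205  r=-4.3405  x^+=1.3030  v^+=0.7575  a^+=-0.1259
step 4: x_pred=1.9466  r=-0.6666  x^+=1.5600  v^+=0.5990  a^+=-0.3023
step 5: x_pred=1.9831  r=-3.6831  x^+=-0.1531  v^+=0.0847  a^+=-1.2770
step 6: x_pred=-0.6156  r=-2.8644  x^+=-2.2770  v^+=-1.2739  a^+=-2.0351
step 7: x_pred=-4.3102  r=-0.9298  x^+=-4.8495  v^+=-3.2058  a^+=-2.2812
step 8: x_pred=-8.7642  r=3.8142  x^+=-6.5520  v^+=-5.0598  a^+=-1.2717

a_post = -1.2717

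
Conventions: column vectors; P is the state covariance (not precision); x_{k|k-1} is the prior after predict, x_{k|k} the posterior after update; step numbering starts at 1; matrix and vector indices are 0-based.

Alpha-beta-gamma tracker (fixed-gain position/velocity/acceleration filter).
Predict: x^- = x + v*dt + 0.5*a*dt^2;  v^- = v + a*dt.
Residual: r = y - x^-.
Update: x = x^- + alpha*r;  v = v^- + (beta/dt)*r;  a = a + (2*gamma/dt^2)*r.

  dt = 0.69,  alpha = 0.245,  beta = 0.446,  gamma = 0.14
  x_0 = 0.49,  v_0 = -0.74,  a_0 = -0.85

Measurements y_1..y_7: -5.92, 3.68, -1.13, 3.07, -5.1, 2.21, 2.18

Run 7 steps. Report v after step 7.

v_post = -2.2944

step 1: x_pred=-0.2229  r=-5.6971  x^+=-1.6187  v^+=-5.0089  a^+=-4.2005
step 2: x_pred=-6.0748  r=9.7548  x^+=-3.6849  v^+=-1.6020  a^+=1.5364
step 3: x_pred=-4.4245  r=3.2945  x^+=-3.6174  v^+=1.5876  a^+=3.4740
step 4: x_pred=-1.6949  r=4.7649  x^+=-0.5275  v^+=7.0646  a^+=6.2763
step 5: x_pred=5.8411  r=-10.9411  x^+=3.1606  v^+=4.3231  a^+=-0.1583
step 6: x_pred=6.1058  r=-3.8958  x^+=5.1514  v^+=1.6957  a^+=-2.4495
step 7: x_pred=5.7383  r=-3.5583  x^+=4.8665  v^+=-2.2944  a^+=-4.5422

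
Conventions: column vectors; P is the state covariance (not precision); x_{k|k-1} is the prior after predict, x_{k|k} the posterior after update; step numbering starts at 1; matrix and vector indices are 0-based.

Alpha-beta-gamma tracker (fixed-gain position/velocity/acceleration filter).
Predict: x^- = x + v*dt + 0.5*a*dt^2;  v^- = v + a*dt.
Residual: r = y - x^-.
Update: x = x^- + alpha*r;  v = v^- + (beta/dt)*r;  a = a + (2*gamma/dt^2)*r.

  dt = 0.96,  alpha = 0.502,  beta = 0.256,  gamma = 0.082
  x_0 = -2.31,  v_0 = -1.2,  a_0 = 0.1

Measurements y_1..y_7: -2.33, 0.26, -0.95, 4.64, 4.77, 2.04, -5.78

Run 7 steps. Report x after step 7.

step 1: x_pred=-3.4159  r=1.0859  x^+=-2.8708  v^+=-0.8144  a^+=0.2932
step 2: x_pred=-3.5175  r=3.7775  x^+=-1.6212  v^+=0.4744  a^+=0.9655
step 3: x_pred=-0.7209  r=-0.2291  x^+=-0.8359  v^+=1.3402  a^+=0.9247
step 4: x_pred=0.8768  r=3.7632  x^+=2.7659  v^+=3.2314  a^+=1.5944
step 5: x_pred=6.6027  r=-1.8327  x^+=5.6827  v^+=4.2732  a^+=1.2682
step 6: x_pred=10.3694  r=-8.3294  x^+=6.1880  v^+=3.2696  a^+=-0.2140
step 7: x_pred=9.2282  r=-15.0082  x^+=1.6941  v^+=-0.9381  a^+=-2.8847

x_post = 1.6941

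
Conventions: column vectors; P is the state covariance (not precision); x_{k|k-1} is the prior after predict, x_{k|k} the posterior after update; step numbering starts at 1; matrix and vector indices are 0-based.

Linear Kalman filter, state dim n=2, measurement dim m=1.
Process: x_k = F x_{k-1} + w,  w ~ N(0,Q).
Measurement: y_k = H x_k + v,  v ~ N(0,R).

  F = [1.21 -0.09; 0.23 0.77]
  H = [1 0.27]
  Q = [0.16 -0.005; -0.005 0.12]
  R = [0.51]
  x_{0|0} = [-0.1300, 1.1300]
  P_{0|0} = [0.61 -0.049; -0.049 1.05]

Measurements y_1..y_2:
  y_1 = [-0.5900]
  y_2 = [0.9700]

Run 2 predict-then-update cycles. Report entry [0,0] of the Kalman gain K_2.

K[0,0] = 0.5711

step 1: x^-=[-0.2590, 0.8402]  P^-=[1.0723 0.0474; 0.0474 0.7575]  S=[1.6631]  K=[0.6524; 0.1515]  nu=[-0.5579]  x^+=[-0.6230, 0.7557]  P^+=[0.3643 -0.1170; -0.1170 0.7193]
step 2: x^-=[-0.8218, 0.4386]  P^-=[0.7247 -0.0600; -0.0600 0.5243]  S=[1.2405]  K=[0.5711; 0.0657]  nu=[1.6734]  x^+=[0.1339, 0.5486]  P^+=[0.3201 -0.1066; -0.1066 0.5190]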